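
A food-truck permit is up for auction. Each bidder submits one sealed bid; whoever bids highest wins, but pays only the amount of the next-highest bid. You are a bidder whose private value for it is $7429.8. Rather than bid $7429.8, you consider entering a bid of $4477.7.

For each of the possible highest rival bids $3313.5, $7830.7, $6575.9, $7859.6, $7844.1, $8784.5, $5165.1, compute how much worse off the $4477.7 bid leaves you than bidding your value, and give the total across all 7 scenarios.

The deviation costs you only when the competing bid falls strictly between $4477.7 and $7429.8; elsewhere both bids give the same outcome.
$3313.5: outcomes coincide → loss $0.
$7830.7: outcomes coincide → loss $0.
$6575.9: truthful payoff $853.9, deviation payoff $0 → loss $853.9.
$7859.6: outcomes coincide → loss $0.
$7844.1: outcomes coincide → loss $0.
$8784.5: outcomes coincide → loss $0.
$5165.1: truthful payoff $2264.7, deviation payoff $0 → loss $2264.7.
Total loss = $853.9 + $2264.7 = $3118.6.

$3118.6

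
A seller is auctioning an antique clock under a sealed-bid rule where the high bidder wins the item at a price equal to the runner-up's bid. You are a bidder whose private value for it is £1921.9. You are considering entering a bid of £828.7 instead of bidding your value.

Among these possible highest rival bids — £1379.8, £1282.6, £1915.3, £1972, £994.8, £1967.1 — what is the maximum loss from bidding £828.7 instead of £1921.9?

£1379.8: truthful gives £542.1, deviation gives £0 → loss £542.1.
£1282.6: truthful gives £639.3, deviation gives £0 → loss £639.3.
£1915.3: truthful gives £6.6, deviation gives £0 → loss £6.6.
£1972: same outcome either way → loss £0.
£994.8: truthful gives £927.1, deviation gives £0 → loss £927.1.
£1967.1: same outcome either way → loss £0.
Maximum loss: £927.1.

£927.1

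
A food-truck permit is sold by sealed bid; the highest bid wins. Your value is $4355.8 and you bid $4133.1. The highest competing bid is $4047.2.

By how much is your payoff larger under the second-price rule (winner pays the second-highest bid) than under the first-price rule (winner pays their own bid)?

You have the highest bid, so you win under either rule.
Second-price: pay $4047.2 → payoff $308.6.
First-price: pay your own bid $4133.1 → payoff $222.7.
Difference = $308.6 − ($222.7) = $85.9.

$85.9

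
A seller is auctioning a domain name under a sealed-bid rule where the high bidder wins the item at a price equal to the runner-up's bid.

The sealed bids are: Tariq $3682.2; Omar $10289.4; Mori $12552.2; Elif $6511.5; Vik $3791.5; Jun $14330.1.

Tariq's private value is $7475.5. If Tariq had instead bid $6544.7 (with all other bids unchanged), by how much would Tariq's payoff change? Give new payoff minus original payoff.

The highest bid among the other bidders is $14330.1; Tariq's bid doesn't change that.
Original bid $3682.2: Tariq is not highest (top rival bid is $14330.1); payoff $0.
Alternative bid $6544.7: Tariq is not highest (top rival bid is $14330.1); payoff $0.
Change in payoff = $0 − ($0) = $0.

$0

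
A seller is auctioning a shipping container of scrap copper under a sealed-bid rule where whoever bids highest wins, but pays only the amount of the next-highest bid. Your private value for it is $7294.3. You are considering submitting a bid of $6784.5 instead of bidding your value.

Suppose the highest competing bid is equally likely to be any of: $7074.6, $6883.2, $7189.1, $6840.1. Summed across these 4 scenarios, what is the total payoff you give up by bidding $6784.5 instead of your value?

$1190.2

The deviation costs you only when the competing bid falls strictly between $6784.5 and $7294.3; elsewhere both bids give the same outcome.
$7074.6: truthful payoff $219.7, deviation payoff $0 → loss $219.7.
$6883.2: truthful payoff $411.1, deviation payoff $0 → loss $411.1.
$7189.1: truthful payoff $105.2, deviation payoff $0 → loss $105.2.
$6840.1: truthful payoff $454.2, deviation payoff $0 → loss $454.2.
Total loss = $219.7 + $411.1 + $105.2 + $454.2 = $1190.2.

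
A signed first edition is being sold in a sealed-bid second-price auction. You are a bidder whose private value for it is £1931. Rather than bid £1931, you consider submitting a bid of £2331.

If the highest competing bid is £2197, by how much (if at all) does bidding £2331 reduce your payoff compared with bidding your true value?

£266

Bidding your value £1931: you lose (since £1931 < £2197). Payoff £0.
Bidding £2331: you win and pay £2197. Payoff £1931 − £2197 = −£266.
The competing bid £2197 lies between your value and your inflated bid, so overbidding wins an item priced above your value.
Loss from deviating = £0 − (−£266) = £266.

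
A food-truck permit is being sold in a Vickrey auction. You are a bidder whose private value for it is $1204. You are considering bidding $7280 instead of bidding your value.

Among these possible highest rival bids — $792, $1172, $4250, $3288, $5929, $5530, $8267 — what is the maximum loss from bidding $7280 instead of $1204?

$792: same outcome either way → loss $0.
$1172: same outcome either way → loss $0.
$4250: truthful gives $0, deviation gives −$3046 → loss $3046.
$3288: truthful gives $0, deviation gives −$2084 → loss $2084.
$5929: truthful gives $0, deviation gives −$4725 → loss $4725.
$5530: truthful gives $0, deviation gives −$4326 → loss $4326.
$8267: same outcome either way → loss $0.
Maximum loss: $4725.

$4725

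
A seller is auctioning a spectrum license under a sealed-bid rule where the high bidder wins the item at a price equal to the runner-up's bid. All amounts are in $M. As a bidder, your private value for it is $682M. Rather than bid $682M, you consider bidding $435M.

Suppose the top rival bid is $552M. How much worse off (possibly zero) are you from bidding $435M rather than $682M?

$130M

Bidding your value $682M: you win (since $682M > $552M) and pay $552M. Payoff $130M.
Bidding $435M: you lose. Payoff $0M.
The competing bid $552M lies between your shaded bid and your value, so underbidding forfeits an item you could have won at a profitable price.
Loss from deviating = $130M − ($0M) = $130M.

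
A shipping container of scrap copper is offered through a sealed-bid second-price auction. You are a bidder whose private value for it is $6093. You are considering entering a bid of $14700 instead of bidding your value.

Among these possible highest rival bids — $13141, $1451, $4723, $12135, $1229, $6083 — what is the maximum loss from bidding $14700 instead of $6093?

$13141: truthful gives $0, deviation gives −$7048 → loss $7048.
$1451: same outcome either way → loss $0.
$4723: same outcome either way → loss $0.
$12135: truthful gives $0, deviation gives −$6042 → loss $6042.
$1229: same outcome either way → loss $0.
$6083: same outcome either way → loss $0.
Maximum loss: $7048.

$7048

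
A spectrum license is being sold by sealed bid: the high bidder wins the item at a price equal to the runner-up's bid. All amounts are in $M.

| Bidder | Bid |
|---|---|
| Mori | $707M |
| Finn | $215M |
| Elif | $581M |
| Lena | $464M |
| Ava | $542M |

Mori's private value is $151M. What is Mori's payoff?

−$430M

Highest bid: Mori at $707M, so Mori wins.
Second-highest bid: Elif at $581M — that is the price the winner pays.
Mori's payoff = value − price = $151M − $581M = −$430M.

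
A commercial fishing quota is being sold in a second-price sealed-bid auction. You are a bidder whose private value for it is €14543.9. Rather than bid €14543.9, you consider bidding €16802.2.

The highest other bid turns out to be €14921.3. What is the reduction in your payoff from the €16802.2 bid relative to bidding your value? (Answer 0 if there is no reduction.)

€377.4

Bidding your value €14543.9: you lose (since €14543.9 < €14921.3). Payoff €0.
Bidding €16802.2: you win and pay €14921.3. Payoff €14543.9 − €14921.3 = −€377.4.
The competing bid €14921.3 lies between your value and your inflated bid, so overbidding wins an item priced above your value.
Loss from deviating = €0 − (−€377.4) = €377.4.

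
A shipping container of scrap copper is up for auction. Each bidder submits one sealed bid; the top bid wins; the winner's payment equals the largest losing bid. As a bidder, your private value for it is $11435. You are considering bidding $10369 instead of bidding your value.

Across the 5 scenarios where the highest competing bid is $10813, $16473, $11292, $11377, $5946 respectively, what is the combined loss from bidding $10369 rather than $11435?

$823

The deviation costs you only when the competing bid falls strictly between $10369 and $11435; elsewhere both bids give the same outcome.
$10813: truthful payoff $622, deviation payoff $0 → loss $622.
$16473: outcomes coincide → loss $0.
$11292: truthful payoff $143, deviation payoff $0 → loss $143.
$11377: truthful payoff $58, deviation payoff $0 → loss $58.
$5946: outcomes coincide → loss $0.
Total loss = $622 + $143 + $58 = $823.
Truthful bidding weakly dominates here: raising your bid can only win items priced above your value, and lowering it can only forfeit items priced below.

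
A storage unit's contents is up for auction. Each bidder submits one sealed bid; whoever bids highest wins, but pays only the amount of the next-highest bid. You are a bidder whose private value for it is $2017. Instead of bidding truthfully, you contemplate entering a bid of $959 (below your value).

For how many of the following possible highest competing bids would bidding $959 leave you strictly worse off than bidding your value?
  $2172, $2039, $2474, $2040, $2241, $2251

The deviation hurts exactly when the highest competing bid lies strictly between $959 and $2017 — underbidding then forfeits a profitable win.
$2172: above both → same outcome either way.
$2039: above both → same outcome either way.
$2474: above both → same outcome either way.
$2040: above both → same outcome either way.
$2241: above both → same outcome either way.
$2251: above both → same outcome either way.
Count: 0.

0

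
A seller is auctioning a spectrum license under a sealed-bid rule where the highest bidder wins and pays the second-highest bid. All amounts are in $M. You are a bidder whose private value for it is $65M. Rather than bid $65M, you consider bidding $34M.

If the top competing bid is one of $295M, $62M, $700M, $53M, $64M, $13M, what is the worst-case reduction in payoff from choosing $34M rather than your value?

$295M: same outcome either way → loss $0M.
$62M: truthful gives $3M, deviation gives $0M → loss $3M.
$700M: same outcome either way → loss $0M.
$53M: truthful gives $12M, deviation gives $0M → loss $12M.
$64M: truthful gives $1M, deviation gives $0M → loss $1M.
$13M: same outcome either way → loss $0M.
Maximum loss: $12M.

$12M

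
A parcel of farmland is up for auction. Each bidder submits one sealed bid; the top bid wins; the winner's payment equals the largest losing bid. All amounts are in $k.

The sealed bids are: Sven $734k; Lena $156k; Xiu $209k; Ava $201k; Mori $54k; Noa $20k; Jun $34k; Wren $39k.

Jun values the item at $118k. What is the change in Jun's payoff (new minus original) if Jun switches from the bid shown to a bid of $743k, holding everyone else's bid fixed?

−$616k

The highest bid among the other bidders is $734k; Jun's bid doesn't change that.
Original bid $34k: Jun is not highest (top rival bid is $734k); payoff $0k.
Alternative bid $743k: Jun is highest, pays the top rival bid $734k; payoff $118k − $734k = −$616k.
Change in payoff = −$616k − ($0k) = −$616k.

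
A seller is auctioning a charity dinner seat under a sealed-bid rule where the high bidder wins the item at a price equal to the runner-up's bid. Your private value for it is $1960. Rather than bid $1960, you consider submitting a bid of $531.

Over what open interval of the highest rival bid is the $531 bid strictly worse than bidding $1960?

($531, $1960)

If the competing bid is below $531, both bids win at the same price — no difference.
If it is above $1960, both bids lose — no difference.
If it lies strictly between $531 and $1960, bidding your value wins at a price below your value (positive payoff) while bidding $531 loses (payoff 0).
So the deviation strictly hurts on the open interval ($531, $1960).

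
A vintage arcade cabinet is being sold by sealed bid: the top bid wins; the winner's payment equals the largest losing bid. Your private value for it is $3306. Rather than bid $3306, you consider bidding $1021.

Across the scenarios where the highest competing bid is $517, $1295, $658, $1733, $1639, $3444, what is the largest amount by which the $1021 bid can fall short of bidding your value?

$2011

$517: same outcome either way → loss $0.
$1295: truthful gives $2011, deviation gives $0 → loss $2011.
$658: same outcome either way → loss $0.
$1733: truthful gives $1573, deviation gives $0 → loss $1573.
$1639: truthful gives $1667, deviation gives $0 → loss $1667.
$3444: same outcome either way → loss $0.
Maximum loss: $2011.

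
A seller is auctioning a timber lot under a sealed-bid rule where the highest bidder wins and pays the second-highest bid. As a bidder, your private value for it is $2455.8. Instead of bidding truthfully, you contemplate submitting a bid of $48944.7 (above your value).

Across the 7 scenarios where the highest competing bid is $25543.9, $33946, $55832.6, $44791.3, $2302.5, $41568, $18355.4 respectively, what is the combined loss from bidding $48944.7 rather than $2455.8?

$151925.6

The deviation costs you only when the competing bid falls strictly between $2455.8 and $48944.7; elsewhere both bids give the same outcome.
$25543.9: truthful payoff $0, deviation payoff −$23088.1 → loss $23088.1.
$33946: truthful payoff $0, deviation payoff −$31490.2 → loss $31490.2.
$55832.6: outcomes coincide → loss $0.
$44791.3: truthful payoff $0, deviation payoff −$42335.5 → loss $42335.5.
$2302.5: outcomes coincide → loss $0.
$41568: truthful payoff $0, deviation payoff −$39112.2 → loss $39112.2.
$18355.4: truthful payoff $0, deviation payoff −$15899.6 → loss $15899.6.
Total loss = $23088.1 + $31490.2 + $42335.5 + $39112.2 + $15899.6 = $151925.6.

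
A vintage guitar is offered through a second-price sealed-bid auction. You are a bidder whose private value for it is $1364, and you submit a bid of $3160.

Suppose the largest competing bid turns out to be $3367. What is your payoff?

$0

Your bid $3160 is below the highest competing bid $3367, so you lose.
A losing bidder pays nothing and receives nothing: payoff = $0.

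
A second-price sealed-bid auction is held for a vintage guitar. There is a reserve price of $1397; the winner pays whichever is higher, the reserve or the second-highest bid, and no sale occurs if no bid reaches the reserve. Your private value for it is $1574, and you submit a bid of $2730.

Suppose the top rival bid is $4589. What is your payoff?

Your bid $2730 is below the highest competing bid $4589, so you lose. Payoff $0.

$0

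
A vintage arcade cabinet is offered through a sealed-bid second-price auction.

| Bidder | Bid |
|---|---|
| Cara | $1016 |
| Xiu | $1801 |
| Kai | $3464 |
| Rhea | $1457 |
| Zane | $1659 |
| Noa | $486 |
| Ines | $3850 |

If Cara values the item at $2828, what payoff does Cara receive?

$0

Highest bid: Ines at $3850, so Ines wins.
Second-highest bid: Kai at $3464 — that is the price the winner pays.
Cara did not win, so Cara pays nothing and receives nothing: payoff $0.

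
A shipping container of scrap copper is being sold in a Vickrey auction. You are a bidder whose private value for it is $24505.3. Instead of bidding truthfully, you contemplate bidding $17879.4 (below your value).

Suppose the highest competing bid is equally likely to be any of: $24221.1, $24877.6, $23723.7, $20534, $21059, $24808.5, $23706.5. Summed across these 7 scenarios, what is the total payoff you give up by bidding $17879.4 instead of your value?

$9282.2

The deviation costs you only when the competing bid falls strictly between $17879.4 and $24505.3; elsewhere both bids give the same outcome.
$24221.1: truthful payoff $284.2, deviation payoff $0 → loss $284.2.
$24877.6: outcomes coincide → loss $0.
$23723.7: truthful payoff $781.6, deviation payoff $0 → loss $781.6.
$20534: truthful payoff $3971.3, deviation payoff $0 → loss $3971.3.
$21059: truthful payoff $3446.3, deviation payoff $0 → loss $3446.3.
$24808.5: outcomes coincide → loss $0.
$23706.5: truthful payoff $798.8, deviation payoff $0 → loss $798.8.
Total loss = $284.2 + $781.6 + $3971.3 + $3446.3 + $798.8 = $9282.2.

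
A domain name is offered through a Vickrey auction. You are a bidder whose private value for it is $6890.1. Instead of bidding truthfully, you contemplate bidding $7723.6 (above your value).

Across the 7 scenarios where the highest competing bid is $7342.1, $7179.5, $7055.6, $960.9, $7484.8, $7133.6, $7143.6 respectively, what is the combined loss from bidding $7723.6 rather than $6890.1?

The deviation costs you only when the competing bid falls strictly between $6890.1 and $7723.6; elsewhere both bids give the same outcome.
$7342.1: truthful payoff $0, deviation payoff −$452 → loss $452.
$7179.5: truthful payoff $0, deviation payoff −$289.4 → loss $289.4.
$7055.6: truthful payoff $0, deviation payoff −$165.5 → loss $165.5.
$960.9: outcomes coincide → loss $0.
$7484.8: truthful payoff $0, deviation payoff −$594.7 → loss $594.7.
$7133.6: truthful payoff $0, deviation payoff −$243.5 → loss $243.5.
$7143.6: truthful payoff $0, deviation payoff −$253.5 → loss $253.5.
Total loss = $452 + $289.4 + $165.5 + $594.7 + $243.5 + $253.5 = $1998.6.
Because the price is fixed by the runner-up's bid, deviating from your value can only change a good outcome into a bad one — never the reverse.

$1998.6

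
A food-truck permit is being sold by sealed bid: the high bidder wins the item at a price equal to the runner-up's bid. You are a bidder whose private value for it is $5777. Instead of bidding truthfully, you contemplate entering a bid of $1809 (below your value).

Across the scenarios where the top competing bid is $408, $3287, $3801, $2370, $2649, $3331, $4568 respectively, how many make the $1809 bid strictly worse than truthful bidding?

6

The deviation hurts exactly when the highest competing bid lies strictly between $1809 and $5777 — underbidding then forfeits a profitable win.
$408: below both → same outcome either way.
$3287: inside the interval → strictly worse (loss $2490).
$3801: inside the interval → strictly worse (loss $1976).
$2370: inside the interval → strictly worse (loss $3407).
$2649: inside the interval → strictly worse (loss $3128).
$3331: inside the interval → strictly worse (loss $2446).
$4568: inside the interval → strictly worse (loss $1209).
Count: 6.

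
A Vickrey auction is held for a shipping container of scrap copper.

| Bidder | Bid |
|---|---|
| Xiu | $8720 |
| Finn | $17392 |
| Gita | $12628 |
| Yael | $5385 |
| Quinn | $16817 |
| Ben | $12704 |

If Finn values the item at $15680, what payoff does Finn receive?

−$1137

Highest bid: Finn at $17392, so Finn wins.
Second-highest bid: Quinn at $16817 — that is the price the winner pays.
Finn's payoff = value − price = $15680 − $16817 = −$1137.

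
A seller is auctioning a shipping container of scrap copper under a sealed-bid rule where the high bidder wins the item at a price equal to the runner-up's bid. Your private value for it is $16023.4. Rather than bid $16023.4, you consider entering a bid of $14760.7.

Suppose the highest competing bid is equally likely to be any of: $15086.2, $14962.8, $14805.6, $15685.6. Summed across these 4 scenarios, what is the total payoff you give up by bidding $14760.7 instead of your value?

The deviation costs you only when the competing bid falls strictly between $14760.7 and $16023.4; elsewhere both bids give the same outcome.
$15086.2: truthful payoff $937.2, deviation payoff $0 → loss $937.2.
$14962.8: truthful payoff $1060.6, deviation payoff $0 → loss $1060.6.
$14805.6: truthful payoff $1217.8, deviation payoff $0 → loss $1217.8.
$15685.6: truthful payoff $337.8, deviation payoff $0 → loss $337.8.
Total loss = $937.2 + $1060.6 + $1217.8 + $337.8 = $3553.4.
Truthful bidding weakly dominates here: raising your bid can only win items priced above your value, and lowering it can only forfeit items priced below.

$3553.4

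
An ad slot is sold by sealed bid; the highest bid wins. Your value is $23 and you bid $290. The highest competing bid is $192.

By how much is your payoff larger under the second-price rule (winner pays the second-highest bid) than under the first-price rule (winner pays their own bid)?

$98

You have the highest bid, so you win under either rule.
Second-price: pay $192 → payoff −$169.
First-price: pay your own bid $290 → payoff −$267.
Difference = −$169 − (−$267) = $98.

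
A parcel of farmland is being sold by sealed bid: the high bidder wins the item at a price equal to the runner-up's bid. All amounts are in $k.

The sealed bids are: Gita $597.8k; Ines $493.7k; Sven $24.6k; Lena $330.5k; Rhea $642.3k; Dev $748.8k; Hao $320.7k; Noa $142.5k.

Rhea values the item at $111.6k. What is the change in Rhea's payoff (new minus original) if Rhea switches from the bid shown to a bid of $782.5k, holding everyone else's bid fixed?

The highest bid among the other bidders is $748.8k; Rhea's bid doesn't change that.
Original bid $642.3k: Rhea is not highest (top rival bid is $748.8k); payoff $0k.
Alternative bid $782.5k: Rhea is highest, pays the top rival bid $748.8k; payoff $111.6k − $748.8k = −$637.2k.
Change in payoff = −$637.2k − ($0k) = −$637.2k.

−$637.2k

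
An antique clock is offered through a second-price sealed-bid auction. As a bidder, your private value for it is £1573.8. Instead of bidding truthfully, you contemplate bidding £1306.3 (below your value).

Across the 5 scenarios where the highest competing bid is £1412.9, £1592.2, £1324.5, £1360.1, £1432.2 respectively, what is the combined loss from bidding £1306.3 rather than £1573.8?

The deviation costs you only when the competing bid falls strictly between £1306.3 and £1573.8; elsewhere both bids give the same outcome.
£1412.9: truthful payoff £160.9, deviation payoff £0 → loss £160.9.
£1592.2: outcomes coincide → loss £0.
£1324.5: truthful payoff £249.3, deviation payoff £0 → loss £249.3.
£1360.1: truthful payoff £213.7, deviation payoff £0 → loss £213.7.
£1432.2: truthful payoff £141.6, deviation payoff £0 → loss £141.6.
Total loss = £160.9 + £249.3 + £213.7 + £141.6 = £765.5.

£765.5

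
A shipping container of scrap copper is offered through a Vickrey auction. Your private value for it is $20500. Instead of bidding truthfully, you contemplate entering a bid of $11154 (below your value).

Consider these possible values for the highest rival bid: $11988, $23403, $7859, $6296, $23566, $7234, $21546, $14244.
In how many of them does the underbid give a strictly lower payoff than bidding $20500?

2

The deviation hurts exactly when the highest competing bid lies strictly between $11154 and $20500 — underbidding then forfeits a profitable win.
$11988: inside the interval → strictly worse (loss $8512).
$23403: above both → same outcome either way.
$7859: below both → same outcome either way.
$6296: below both → same outcome either way.
$23566: above both → same outcome either way.
$7234: below both → same outcome either way.
$21546: above both → same outcome either way.
$14244: inside the interval → strictly worse (loss $6256).
Count: 2.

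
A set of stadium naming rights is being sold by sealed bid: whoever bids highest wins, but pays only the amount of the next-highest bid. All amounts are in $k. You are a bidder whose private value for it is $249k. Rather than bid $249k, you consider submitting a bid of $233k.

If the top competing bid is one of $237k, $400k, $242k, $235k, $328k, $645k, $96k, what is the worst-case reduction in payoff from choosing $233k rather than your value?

$237k: truthful gives $12k, deviation gives $0k → loss $12k.
$400k: same outcome either way → loss $0k.
$242k: truthful gives $7k, deviation gives $0k → loss $7k.
$235k: truthful gives $14k, deviation gives $0k → loss $14k.
$328k: same outcome either way → loss $0k.
$645k: same outcome either way → loss $0k.
$96k: same outcome either way → loss $0k.
Maximum loss: $14k.

$14k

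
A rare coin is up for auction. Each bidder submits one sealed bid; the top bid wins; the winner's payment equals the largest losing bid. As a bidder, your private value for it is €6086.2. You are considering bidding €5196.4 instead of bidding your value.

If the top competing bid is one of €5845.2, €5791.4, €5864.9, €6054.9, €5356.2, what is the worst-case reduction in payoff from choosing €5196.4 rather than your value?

€730

€5845.2: truthful gives €241, deviation gives €0 → loss €241.
€5791.4: truthful gives €294.8, deviation gives €0 → loss €294.8.
€5864.9: truthful gives €221.3, deviation gives €0 → loss €221.3.
€6054.9: truthful gives €31.3, deviation gives €0 → loss €31.3.
€5356.2: truthful gives €730, deviation gives €0 → loss €730.
Maximum loss: €730.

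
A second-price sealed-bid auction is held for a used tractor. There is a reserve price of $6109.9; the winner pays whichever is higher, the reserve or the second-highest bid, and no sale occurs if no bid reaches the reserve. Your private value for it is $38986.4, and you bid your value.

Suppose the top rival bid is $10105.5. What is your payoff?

$28880.9

Your bid $38986.4 is the highest and exceeds the reserve.
Price = max(second-highest bid, reserve) = max($10105.5, $6109.9) = $10105.5.
Payoff = $38986.4 − $10105.5 = $28880.9.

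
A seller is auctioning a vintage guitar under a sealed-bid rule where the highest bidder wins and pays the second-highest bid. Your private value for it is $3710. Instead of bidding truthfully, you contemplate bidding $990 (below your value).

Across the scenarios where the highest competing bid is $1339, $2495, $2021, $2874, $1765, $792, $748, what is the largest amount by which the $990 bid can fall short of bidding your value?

$2371

$1339: truthful gives $2371, deviation gives $0 → loss $2371.
$2495: truthful gives $1215, deviation gives $0 → loss $1215.
$2021: truthful gives $1689, deviation gives $0 → loss $1689.
$2874: truthful gives $836, deviation gives $0 → loss $836.
$1765: truthful gives $1945, deviation gives $0 → loss $1945.
$792: same outcome either way → loss $0.
$748: same outcome either way → loss $0.
Maximum loss: $2371.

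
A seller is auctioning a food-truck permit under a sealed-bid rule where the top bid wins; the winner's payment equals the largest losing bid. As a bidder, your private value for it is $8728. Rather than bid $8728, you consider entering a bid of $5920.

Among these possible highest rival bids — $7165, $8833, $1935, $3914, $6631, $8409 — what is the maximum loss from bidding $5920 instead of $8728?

$7165: truthful gives $1563, deviation gives $0 → loss $1563.
$8833: same outcome either way → loss $0.
$1935: same outcome either way → loss $0.
$3914: same outcome either way → loss $0.
$6631: truthful gives $2097, deviation gives $0 → loss $2097.
$8409: truthful gives $319, deviation gives $0 → loss $319.
Maximum loss: $2097.

$2097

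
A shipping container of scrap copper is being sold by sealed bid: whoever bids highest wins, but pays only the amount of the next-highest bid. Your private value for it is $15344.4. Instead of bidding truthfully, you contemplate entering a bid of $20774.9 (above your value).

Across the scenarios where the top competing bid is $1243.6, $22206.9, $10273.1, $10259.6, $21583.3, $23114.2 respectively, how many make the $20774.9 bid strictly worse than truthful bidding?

The deviation hurts exactly when the highest competing bid lies strictly between $15344.4 and $20774.9 — overbidding then wins at a price above your value.
$1243.6: below both → same outcome either way.
$22206.9: above both → same outcome either way.
$10273.1: below both → same outcome either way.
$10259.6: below both → same outcome either way.
$21583.3: above both → same outcome either way.
$23114.2: above both → same outcome either way.
Count: 0.

0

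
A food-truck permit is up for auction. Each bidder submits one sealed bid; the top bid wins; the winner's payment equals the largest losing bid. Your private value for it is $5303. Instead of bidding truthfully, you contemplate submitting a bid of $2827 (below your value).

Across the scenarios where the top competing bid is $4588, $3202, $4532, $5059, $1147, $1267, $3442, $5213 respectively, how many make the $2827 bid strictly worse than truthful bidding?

6

The deviation hurts exactly when the highest competing bid lies strictly between $2827 and $5303 — underbidding then forfeits a profitable win.
$4588: inside the interval → strictly worse (loss $715).
$3202: inside the interval → strictly worse (loss $2101).
$4532: inside the interval → strictly worse (loss $771).
$5059: inside the interval → strictly worse (loss $244).
$1147: below both → same outcome either way.
$1267: below both → same outcome either way.
$3442: inside the interval → strictly worse (loss $1861).
$5213: inside the interval → strictly worse (loss $90).
Count: 6.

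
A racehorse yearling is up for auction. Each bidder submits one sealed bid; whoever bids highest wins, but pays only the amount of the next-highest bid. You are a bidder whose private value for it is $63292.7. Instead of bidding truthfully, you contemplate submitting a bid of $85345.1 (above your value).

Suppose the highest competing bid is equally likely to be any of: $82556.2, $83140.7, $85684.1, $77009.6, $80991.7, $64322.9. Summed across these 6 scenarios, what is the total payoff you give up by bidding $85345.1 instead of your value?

$71557.6

The deviation costs you only when the competing bid falls strictly between $63292.7 and $85345.1; elsewhere both bids give the same outcome.
$82556.2: truthful payoff $0, deviation payoff −$19263.5 → loss $19263.5.
$83140.7: truthful payoff $0, deviation payoff −$19848 → loss $19848.
$85684.1: outcomes coincide → loss $0.
$77009.6: truthful payoff $0, deviation payoff −$13716.9 → loss $13716.9.
$80991.7: truthful payoff $0, deviation payoff −$17699 → loss $17699.
$64322.9: truthful payoff $0, deviation payoff −$1030.2 → loss $1030.2.
Total loss = $19263.5 + $19848 + $13716.9 + $17699 + $1030.2 = $71557.6.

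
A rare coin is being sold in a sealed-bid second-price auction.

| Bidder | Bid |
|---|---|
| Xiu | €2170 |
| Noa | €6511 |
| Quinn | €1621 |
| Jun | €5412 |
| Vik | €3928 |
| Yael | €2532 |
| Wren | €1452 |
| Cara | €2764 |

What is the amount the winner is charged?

€5412

Highest bid: Noa at €6511, so Noa wins.
Second-highest bid: Jun at €5412 — that is the price the winner pays.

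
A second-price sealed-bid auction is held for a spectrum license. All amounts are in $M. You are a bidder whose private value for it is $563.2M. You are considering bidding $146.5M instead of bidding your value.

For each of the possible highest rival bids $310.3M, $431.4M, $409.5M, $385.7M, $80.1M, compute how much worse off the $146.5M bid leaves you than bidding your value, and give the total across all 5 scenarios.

$715.9M

The deviation costs you only when the competing bid falls strictly between $146.5M and $563.2M; elsewhere both bids give the same outcome.
$310.3M: truthful payoff $252.9M, deviation payoff $0M → loss $252.9M.
$431.4M: truthful payoff $131.8M, deviation payoff $0M → loss $131.8M.
$409.5M: truthful payoff $153.7M, deviation payoff $0M → loss $153.7M.
$385.7M: truthful payoff $177.5M, deviation payoff $0M → loss $177.5M.
$80.1M: outcomes coincide → loss $0M.
Total loss = $252.9M + $131.8M + $153.7M + $177.5M = $715.9M.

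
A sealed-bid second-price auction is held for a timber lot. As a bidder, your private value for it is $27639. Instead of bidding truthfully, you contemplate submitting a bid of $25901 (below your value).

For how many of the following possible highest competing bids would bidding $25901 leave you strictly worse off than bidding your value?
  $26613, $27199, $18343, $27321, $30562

The deviation hurts exactly when the highest competing bid lies strictly between $25901 and $27639 — underbidding then forfeits a profitable win.
$26613: inside the interval → strictly worse (loss $1026).
$27199: inside the interval → strictly worse (loss $440).
$18343: below both → same outcome either way.
$27321: inside the interval → strictly worse (loss $318).
$30562: above both → same outcome either way.
Count: 3.

3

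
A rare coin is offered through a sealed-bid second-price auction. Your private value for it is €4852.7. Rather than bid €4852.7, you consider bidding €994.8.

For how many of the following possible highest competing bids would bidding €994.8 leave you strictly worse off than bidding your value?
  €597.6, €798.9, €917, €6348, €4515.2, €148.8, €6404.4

1

The deviation hurts exactly when the highest competing bid lies strictly between €994.8 and €4852.7 — underbidding then forfeits a profitable win.
€597.6: below both → same outcome either way.
€798.9: below both → same outcome either way.
€917: below both → same outcome either way.
€6348: above both → same outcome either way.
€4515.2: inside the interval → strictly worse (loss €337.5).
€148.8: below both → same outcome either way.
€6404.4: above both → same outcome either way.
Count: 1.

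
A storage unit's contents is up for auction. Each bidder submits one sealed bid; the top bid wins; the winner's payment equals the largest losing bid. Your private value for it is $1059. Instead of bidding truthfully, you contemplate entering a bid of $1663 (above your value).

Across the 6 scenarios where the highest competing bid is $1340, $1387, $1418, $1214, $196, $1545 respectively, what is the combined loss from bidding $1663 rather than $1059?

The deviation costs you only when the competing bid falls strictly between $1059 and $1663; elsewhere both bids give the same outcome.
$1340: truthful payoff $0, deviation payoff −$281 → loss $281.
$1387: truthful payoff $0, deviation payoff −$328 → loss $328.
$1418: truthful payoff $0, deviation payoff −$359 → loss $359.
$1214: truthful payoff $0, deviation payoff −$155 → loss $155.
$196: outcomes coincide → loss $0.
$1545: truthful payoff $0, deviation payoff −$486 → loss $486.
Total loss = $281 + $328 + $359 + $155 + $486 = $1609.

$1609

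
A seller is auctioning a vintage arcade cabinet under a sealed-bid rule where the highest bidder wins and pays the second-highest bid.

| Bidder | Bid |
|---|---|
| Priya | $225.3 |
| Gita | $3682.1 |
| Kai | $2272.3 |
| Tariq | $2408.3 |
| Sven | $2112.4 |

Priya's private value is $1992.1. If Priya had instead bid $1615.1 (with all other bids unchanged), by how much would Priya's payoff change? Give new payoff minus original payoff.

$0

The highest bid among the other bidders is $3682.1; Priya's bid doesn't change that.
Original bid $225.3: Priya is not highest (top rival bid is $3682.1); payoff $0.
Alternative bid $1615.1: Priya is not highest (top rival bid is $3682.1); payoff $0.
Change in payoff = $0 − ($0) = $0.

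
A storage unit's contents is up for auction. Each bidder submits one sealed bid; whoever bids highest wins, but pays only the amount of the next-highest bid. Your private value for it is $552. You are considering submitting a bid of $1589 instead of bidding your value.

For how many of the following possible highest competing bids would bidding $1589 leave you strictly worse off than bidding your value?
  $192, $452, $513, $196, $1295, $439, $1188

The deviation hurts exactly when the highest competing bid lies strictly between $552 and $1589 — overbidding then wins at a price above your value.
$192: below both → same outcome either way.
$452: below both → same outcome either way.
$513: below both → same outcome either way.
$196: below both → same outcome either way.
$1295: inside the interval → strictly worse (loss $743).
$439: below both → same outcome either way.
$1188: inside the interval → strictly worse (loss $636).
Count: 2.

2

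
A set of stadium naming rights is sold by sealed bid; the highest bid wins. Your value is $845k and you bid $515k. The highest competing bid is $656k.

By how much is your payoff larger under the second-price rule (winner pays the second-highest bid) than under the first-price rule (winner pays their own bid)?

$0k

Your bid $515k is below $656k, so you lose under either rule.
Payoff is $0k in both cases; difference = $0k.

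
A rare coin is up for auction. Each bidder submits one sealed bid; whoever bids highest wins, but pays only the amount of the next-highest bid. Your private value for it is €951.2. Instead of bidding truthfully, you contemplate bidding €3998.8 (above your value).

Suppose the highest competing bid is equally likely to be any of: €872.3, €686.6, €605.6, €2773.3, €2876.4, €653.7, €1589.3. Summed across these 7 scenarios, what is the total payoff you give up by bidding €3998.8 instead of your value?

The deviation costs you only when the competing bid falls strictly between €951.2 and €3998.8; elsewhere both bids give the same outcome.
€872.3: outcomes coincide → loss €0.
€686.6: outcomes coincide → loss €0.
€605.6: outcomes coincide → loss €0.
€2773.3: truthful payoff €0, deviation payoff −€1822.1 → loss €1822.1.
€2876.4: truthful payoff €0, deviation payoff −€1925.2 → loss €1925.2.
€653.7: outcomes coincide → loss €0.
€1589.3: truthful payoff €0, deviation payoff −€638.1 → loss €638.1.
Total loss = €1822.1 + €1925.2 + €638.1 = €4385.4.

€4385.4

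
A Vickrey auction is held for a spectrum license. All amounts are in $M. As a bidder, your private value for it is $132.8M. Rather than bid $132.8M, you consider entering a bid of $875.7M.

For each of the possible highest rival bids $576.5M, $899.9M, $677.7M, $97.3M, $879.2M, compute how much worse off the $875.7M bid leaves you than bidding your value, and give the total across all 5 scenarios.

$988.6M

The deviation costs you only when the competing bid falls strictly between $132.8M and $875.7M; elsewhere both bids give the same outcome.
$576.5M: truthful payoff $0M, deviation payoff −$443.7M → loss $443.7M.
$899.9M: outcomes coincide → loss $0M.
$677.7M: truthful payoff $0M, deviation payoff −$544.9M → loss $544.9M.
$97.3M: outcomes coincide → loss $0M.
$879.2M: outcomes coincide → loss $0M.
Total loss = $443.7M + $544.9M = $988.6M.
Because the price is fixed by the runner-up's bid, deviating from your value can only change a good outcome into a bad one — never the reverse.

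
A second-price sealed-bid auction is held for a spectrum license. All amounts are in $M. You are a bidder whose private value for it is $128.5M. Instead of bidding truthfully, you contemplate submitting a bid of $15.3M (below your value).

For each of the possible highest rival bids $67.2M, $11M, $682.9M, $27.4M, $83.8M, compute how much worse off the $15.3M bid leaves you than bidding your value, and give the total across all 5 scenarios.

$207.1M

The deviation costs you only when the competing bid falls strictly between $15.3M and $128.5M; elsewhere both bids give the same outcome.
$67.2M: truthful payoff $61.3M, deviation payoff $0M → loss $61.3M.
$11M: outcomes coincide → loss $0M.
$682.9M: outcomes coincide → loss $0M.
$27.4M: truthful payoff $101.1M, deviation payoff $0M → loss $101.1M.
$83.8M: truthful payoff $44.7M, deviation payoff $0M → loss $44.7M.
Total loss = $61.3M + $101.1M + $44.7M = $207.1M.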